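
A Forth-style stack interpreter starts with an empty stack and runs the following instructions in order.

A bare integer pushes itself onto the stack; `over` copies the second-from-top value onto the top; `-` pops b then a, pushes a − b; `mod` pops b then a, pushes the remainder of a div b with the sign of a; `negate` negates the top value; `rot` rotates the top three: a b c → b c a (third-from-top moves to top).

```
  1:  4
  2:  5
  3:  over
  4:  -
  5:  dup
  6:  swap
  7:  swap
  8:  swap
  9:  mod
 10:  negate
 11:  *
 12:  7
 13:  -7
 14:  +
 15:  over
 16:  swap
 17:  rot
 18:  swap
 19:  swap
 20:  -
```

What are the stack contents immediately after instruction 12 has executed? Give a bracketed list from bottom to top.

[0, 7]

4       [4]
5       [4, 5]
over    [4, 5, 4]
-       [4, 1]
dup     [4, 1, 1]
swap    [4, 1, 1]
swap    [4, 1, 1]
swap    [4, 1, 1]
mod     [4, 0]
negate  [4, 0]
*       [0]
7       [0, 7]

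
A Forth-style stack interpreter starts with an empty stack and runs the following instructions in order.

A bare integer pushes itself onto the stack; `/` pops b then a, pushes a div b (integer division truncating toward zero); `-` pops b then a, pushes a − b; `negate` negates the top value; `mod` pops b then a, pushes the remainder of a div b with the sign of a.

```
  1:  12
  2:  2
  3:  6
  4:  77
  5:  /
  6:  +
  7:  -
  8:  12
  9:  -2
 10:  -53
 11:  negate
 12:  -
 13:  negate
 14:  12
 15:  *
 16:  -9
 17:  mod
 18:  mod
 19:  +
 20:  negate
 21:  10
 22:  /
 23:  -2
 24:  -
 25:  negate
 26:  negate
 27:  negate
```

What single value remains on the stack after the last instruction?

12     → 12
2      → 12 2
6      → 12 2 6
77     → 12 2 6 77
/      → 12 2 0
+      → 12 2
-      → 10
12     → 10 12
-2     → 10 12 -2
-53    → 10 12 -2 -53
negate → 10 12 -2 53
-      → 10 12 -55
negate → 10 12 55
12     → 10 12 55 12
*      → 10 12 660
-9     → 10 12 660 -9
mod    → 10 12 3
mod    → 10 0
+      → 10
negate → -10
10     → -10 10
/      → -1
-2     → -1 -2
-      → 1
negate → -1
negate → 1
negate → -1

-1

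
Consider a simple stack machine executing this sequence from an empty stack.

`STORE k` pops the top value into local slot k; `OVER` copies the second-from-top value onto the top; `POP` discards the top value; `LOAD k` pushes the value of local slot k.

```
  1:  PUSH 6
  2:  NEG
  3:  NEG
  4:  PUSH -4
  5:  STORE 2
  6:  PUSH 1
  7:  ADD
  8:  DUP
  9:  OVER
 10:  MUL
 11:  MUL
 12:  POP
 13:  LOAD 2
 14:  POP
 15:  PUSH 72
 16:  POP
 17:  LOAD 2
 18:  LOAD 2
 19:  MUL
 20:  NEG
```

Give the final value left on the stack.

-16

PUSH 6  → [6]
NEG     → [-6]
NEG     → [6]
PUSH -4 → [6, -4]
STORE 2 → [6]
PUSH 1  → [6, 1]
ADD     → [7]
DUP     → [7, 7]
OVER    → [7, 7, 7]
MUL     → [7, 49]
MUL     → [343]
POP     → []
LOAD 2  → [-4]
POP     → []
PUSH 72 → [72]
POP     → []
LOAD 2  → [-4]
LOAD 2  → [-4, -4]
MUL     → [16]
NEG     → [-16]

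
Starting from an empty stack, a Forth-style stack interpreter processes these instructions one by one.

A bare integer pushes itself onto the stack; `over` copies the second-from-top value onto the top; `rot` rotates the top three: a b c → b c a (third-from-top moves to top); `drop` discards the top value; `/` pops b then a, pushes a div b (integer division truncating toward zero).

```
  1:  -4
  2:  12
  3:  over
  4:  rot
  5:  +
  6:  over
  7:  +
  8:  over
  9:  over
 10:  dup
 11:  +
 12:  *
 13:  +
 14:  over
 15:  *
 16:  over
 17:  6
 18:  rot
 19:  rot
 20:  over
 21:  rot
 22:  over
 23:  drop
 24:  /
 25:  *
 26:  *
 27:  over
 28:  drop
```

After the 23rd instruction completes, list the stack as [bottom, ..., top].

-4   -> [-4]
12   -> [-4, 12]
over -> [-4, 12, -4]
rot  -> [12, -4, -4]
+    -> [12, -8]
over -> [12, -8, 12]
+    -> [12, 4]
over -> [12, 4, 12]
over -> [12, 4, 12, 4]
dup  -> [12, 4, 12, 4, 4]
+    -> [12, 4, 12, 8]
*    -> [12, 4, 96]
+    -> [12, 100]
over -> [12, 100, 12]
*    -> [12, 1200]
over -> [12, 1200, 12]
6    -> [12, 1200, 12, 6]
rot  -> [12, 12, 6, 1200]
rot  -> [12, 6, 1200, 12]
over -> [12, 6, 1200, 12, 1200]
rot  -> [12, 6, 12, 1200, 1200]
over -> [12, 6, 12, 1200, 1200, 1200]
drop -> [12, 6, 12, 1200, 1200]

[12, 6, 12, 1200, 1200]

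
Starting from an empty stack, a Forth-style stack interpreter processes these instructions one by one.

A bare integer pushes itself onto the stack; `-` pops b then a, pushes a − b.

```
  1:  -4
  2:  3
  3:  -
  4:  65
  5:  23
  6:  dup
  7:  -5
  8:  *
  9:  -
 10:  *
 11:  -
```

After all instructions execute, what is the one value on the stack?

-8977

-4   -4
3    -4 3
-    -7
65   -7 65
23   -7 65 23
dup  -7 65 23 23
-5   -7 65 23 23 -5
*    -7 65 23 -115
-    -7 65 138
*    -7 8970
-    -8977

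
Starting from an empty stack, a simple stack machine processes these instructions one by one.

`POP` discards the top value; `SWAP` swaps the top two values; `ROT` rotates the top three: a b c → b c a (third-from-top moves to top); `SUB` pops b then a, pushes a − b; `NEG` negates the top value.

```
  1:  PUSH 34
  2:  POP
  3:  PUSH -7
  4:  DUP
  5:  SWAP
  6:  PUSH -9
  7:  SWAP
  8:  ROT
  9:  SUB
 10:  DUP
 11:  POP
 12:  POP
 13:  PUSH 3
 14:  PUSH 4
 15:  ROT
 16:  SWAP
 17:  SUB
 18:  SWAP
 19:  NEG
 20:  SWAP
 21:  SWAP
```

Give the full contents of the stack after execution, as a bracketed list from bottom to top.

[-13, -3]

PUSH 34 : [34]
POP     : []
PUSH -7 : [-7]
DUP     : [-7, -7]
SWAP    : [-7, -7]
PUSH -9 : [-7, -7, -9]
SWAP    : [-7, -9, -7]
ROT     : [-9, -7, -7]
SUB     : [-9, 0]
DUP     : [-9, 0, 0]
POP     : [-9, 0]
POP     : [-9]
PUSH 3  : [-9, 3]
PUSH 4  : [-9, 3, 4]
ROT     : [3, 4, -9]
SWAP    : [3, -9, 4]
SUB     : [3, -13]
SWAP    : [-13, 3]
NEG     : [-13, -3]
SWAP    : [-3, -13]
SWAP    : [-13, -3]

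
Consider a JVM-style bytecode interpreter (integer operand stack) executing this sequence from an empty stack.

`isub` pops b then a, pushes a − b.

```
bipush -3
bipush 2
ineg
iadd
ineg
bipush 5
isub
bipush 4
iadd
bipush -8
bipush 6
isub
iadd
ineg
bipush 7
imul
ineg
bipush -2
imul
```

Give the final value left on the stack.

bipush -3 -> [-3]
bipush 2  -> [-3, 2]
ineg      -> [-3, -2]
iadd      -> [-5]
ineg      -> [5]
bipush 5  -> [5, 5]
isub      -> [0]
bipush 4  -> [0, 4]
iadd      -> [4]
bipush -8 -> [4, -8]
bipush 6  -> [4, -8, 6]
isub      -> [4, -14]
iadd      -> [-10]
ineg      -> [10]
bipush 7  -> [10, 7]
imul      -> [70]
ineg      -> [-70]
bipush -2 -> [-70, -2]
imul      -> [140]

140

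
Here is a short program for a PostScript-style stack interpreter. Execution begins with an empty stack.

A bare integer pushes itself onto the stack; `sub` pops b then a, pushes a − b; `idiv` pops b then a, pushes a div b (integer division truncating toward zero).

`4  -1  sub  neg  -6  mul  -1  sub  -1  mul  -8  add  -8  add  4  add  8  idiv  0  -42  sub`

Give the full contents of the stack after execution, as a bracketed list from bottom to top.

4    -> [4]
-1   -> [4, -1]
sub  -> [5]
neg  -> [-5]
-6   -> [-5, -6]
mul  -> [30]
-1   -> [30, -1]
sub  -> [31]
-1   -> [31, -1]
mul  -> [-31]
-8   -> [-31, -8]
add  -> [-39]
-8   -> [-39, -8]
add  -> [-47]
4    -> [-47, 4]
add  -> [-43]
8    -> [-43, 8]
idiv -> [-5]
0    -> [-5, 0]
-42  -> [-5, 0, -42]
sub  -> [-5, 42]

[-5, 42]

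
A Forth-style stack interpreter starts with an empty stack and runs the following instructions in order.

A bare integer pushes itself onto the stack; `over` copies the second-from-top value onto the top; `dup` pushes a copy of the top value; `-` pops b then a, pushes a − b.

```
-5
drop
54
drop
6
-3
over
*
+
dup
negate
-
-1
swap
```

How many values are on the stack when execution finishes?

2

-5     -> -5
drop   -> (empty)
54     -> 54
drop   -> (empty)
6      -> 6
-3     -> 6 -3
over   -> 6 -3 6
*      -> 6 -18
+      -> -12
dup    -> -12 -12
negate -> -12 12
-      -> -24
-1     -> -24 -1
swap   -> -1 -24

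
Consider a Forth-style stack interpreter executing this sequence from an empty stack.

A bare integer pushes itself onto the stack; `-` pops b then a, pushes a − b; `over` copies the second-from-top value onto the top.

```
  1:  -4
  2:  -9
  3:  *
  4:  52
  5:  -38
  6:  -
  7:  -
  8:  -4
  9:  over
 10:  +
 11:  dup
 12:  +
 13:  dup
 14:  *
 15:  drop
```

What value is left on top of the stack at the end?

-54

-4   -> [-4]
-9   -> [-4, -9]
*    -> [36]
52   -> [36, 52]
-38  -> [36, 52, -38]
-    -> [36, 90]
-    -> [-54]
-4   -> [-54, -4]
over -> [-54, -4, -54]
+    -> [-54, -58]
dup  -> [-54, -58, -58]
+    -> [-54, -116]
dup  -> [-54, -116, -116]
*    -> [-54, 13456]
drop -> [-54]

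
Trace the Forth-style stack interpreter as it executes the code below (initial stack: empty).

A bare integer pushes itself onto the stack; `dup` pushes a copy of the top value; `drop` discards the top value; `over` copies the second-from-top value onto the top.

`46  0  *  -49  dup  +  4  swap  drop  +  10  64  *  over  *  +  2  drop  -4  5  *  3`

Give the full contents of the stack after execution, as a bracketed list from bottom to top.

46   -> [46]
0    -> [46, 0]
*    -> [0]
-49  -> [0, -49]
dup  -> [0, -49, -49]
+    -> [0, -98]
4    -> [0, -98, 4]
swap -> [0, 4, -98]
drop -> [0, 4]
+    -> [4]
10   -> [4, 10]
64   -> [4, 10, 64]
*    -> [4, 640]
over -> [4, 640, 4]
*    -> [4, 2560]
+    -> [2564]
2    -> [2564, 2]
drop -> [2564]
-4   -> [2564, -4]
5    -> [2564, -4, 5]
*    -> [2564, -20]
3    -> [2564, -20, 3]

[2564, -20, 3]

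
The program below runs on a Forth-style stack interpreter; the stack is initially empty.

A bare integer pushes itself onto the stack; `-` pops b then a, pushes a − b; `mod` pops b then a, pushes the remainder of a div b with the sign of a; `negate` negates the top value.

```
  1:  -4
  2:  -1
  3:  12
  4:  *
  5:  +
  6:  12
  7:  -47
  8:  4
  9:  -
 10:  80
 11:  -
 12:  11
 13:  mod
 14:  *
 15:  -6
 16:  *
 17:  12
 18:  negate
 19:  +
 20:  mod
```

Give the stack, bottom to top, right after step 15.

[-16, -120, -6]

-4  -> -4
-1  -> -4 -1
12  -> -4 -1 12
*   -> -4 -12
+   -> -16
12  -> -16 12
-47 -> -16 12 -47
4   -> -16 12 -47 4
-   -> -16 12 -51
80  -> -16 12 -51 80
-   -> -16 12 -131
11  -> -16 12 -131 11
mod -> -16 12 -10
*   -> -16 -120
-6  -> -16 -120 -6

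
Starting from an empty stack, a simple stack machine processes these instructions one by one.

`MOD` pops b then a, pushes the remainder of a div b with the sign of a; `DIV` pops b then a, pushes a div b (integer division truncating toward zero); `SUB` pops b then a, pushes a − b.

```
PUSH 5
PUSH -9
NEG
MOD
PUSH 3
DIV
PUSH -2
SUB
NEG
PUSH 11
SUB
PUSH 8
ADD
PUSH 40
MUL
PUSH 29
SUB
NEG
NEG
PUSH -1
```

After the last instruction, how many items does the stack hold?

PUSH 5  -> [5]
PUSH -9 -> [5, -9]
NEG     -> [5, 9]
MOD     -> [5]
PUSH 3  -> [5, 3]
DIV     -> [1]
PUSH -2 -> [1, -2]
SUB     -> [3]
NEG     -> [-3]
PUSH 11 -> [-3, 11]
SUB     -> [-14]
PUSH 8  -> [-14, 8]
ADD     -> [-6]
PUSH 40 -> [-6, 40]
MUL     -> [-240]
PUSH 29 -> [-240, 29]
SUB     -> [-269]
NEG     -> [269]
NEG     -> [-269]
PUSH -1 -> [-269, -1]

2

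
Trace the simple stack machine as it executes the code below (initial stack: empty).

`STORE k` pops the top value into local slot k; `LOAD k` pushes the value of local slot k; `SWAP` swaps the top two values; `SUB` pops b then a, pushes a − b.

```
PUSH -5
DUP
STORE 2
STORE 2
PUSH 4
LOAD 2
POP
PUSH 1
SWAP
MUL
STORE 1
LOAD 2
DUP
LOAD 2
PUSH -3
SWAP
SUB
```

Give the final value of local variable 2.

-5

PUSH -5 : -5
DUP     : -5 -5
STORE 2 : -5
STORE 2 : (empty)
PUSH 4  : 4
LOAD 2  : 4 -5
POP     : 4
PUSH 1  : 4 1
SWAP    : 1 4
MUL     : 4
STORE 1 : (empty)
LOAD 2  : -5
DUP     : -5 -5
LOAD 2  : -5 -5 -5
PUSH -3 : -5 -5 -5 -3
SWAP    : -5 -5 -3 -5
SUB     : -5 -5 2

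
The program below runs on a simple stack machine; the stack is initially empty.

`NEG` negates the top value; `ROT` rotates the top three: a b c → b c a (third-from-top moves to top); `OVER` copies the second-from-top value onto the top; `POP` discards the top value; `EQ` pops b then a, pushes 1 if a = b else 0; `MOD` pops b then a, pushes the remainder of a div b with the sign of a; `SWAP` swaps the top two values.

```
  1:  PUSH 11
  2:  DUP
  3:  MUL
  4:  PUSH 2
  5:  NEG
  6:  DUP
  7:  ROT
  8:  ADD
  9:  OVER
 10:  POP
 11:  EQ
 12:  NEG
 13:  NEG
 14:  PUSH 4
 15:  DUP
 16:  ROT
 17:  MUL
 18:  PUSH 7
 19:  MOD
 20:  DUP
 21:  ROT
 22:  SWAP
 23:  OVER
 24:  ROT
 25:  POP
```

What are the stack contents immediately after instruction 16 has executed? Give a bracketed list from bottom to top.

PUSH 11 -> 11
DUP     -> 11 11
MUL     -> 121
PUSH 2  -> 121 2
NEG     -> 121 -2
DUP     -> 121 -2 -2
ROT     -> -2 -2 121
ADD     -> -2 119
OVER    -> -2 119 -2
POP     -> -2 119
EQ      -> 0
NEG     -> 0
NEG     -> 0
PUSH 4  -> 0 4
DUP     -> 0 4 4
ROT     -> 4 4 0

[4, 4, 0]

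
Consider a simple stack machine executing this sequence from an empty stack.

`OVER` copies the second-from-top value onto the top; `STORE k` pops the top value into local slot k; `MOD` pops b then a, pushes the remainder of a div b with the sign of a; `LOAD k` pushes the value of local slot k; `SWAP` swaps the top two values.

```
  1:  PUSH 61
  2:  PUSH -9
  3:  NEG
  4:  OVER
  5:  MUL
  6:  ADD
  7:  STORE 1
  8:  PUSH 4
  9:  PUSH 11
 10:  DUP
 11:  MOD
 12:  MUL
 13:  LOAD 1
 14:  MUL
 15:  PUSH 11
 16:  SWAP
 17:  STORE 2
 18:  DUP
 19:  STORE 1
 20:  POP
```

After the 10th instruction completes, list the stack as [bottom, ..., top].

[4, 11, 11]

PUSH 61 → [61]
PUSH -9 → [61, -9]
NEG     → [61, 9]
OVER    → [61, 9, 61]
MUL     → [61, 549]
ADD     → [610]
STORE 1 → []
PUSH 4  → [4]
PUSH 11 → [4, 11]
DUP     → [4, 11, 11]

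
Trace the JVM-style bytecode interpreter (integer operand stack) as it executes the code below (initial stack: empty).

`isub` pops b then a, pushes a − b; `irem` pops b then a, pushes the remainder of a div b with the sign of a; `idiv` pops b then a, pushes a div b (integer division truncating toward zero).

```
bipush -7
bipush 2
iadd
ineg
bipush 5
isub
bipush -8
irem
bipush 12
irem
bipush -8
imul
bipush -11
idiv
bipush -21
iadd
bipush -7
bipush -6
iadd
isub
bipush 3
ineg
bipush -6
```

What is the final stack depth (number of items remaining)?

bipush -7   [-7]
bipush 2    [-7, 2]
iadd        [-5]
ineg        [5]
bipush 5    [5, 5]
isub        [0]
bipush -8   [0, -8]
irem        [0]
bipush 12   [0, 12]
irem        [0]
bipush -8   [0, -8]
imul        [0]
bipush -11  [0, -11]
idiv        [0]
bipush -21  [0, -21]
iadd        [-21]
bipush -7   [-21, -7]
bipush -6   [-21, -7, -6]
iadd        [-21, -13]
isub        [-8]
bipush 3    [-8, 3]
ineg        [-8, -3]
bipush -6   [-8, -3, -6]

3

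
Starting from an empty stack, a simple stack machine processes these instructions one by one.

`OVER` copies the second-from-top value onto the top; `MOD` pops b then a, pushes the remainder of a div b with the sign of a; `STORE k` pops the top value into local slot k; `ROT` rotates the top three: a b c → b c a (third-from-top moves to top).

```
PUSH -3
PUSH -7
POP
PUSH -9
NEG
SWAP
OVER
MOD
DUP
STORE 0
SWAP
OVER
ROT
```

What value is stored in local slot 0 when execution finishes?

PUSH -3 -> [-3]
PUSH -7 -> [-3, -7]
POP     -> [-3]
PUSH -9 -> [-3, -9]
NEG     -> [-3, 9]
SWAP    -> [9, -3]
OVER    -> [9, -3, 9]
MOD     -> [9, -3]
DUP     -> [9, -3, -3]
STORE 0 -> [9, -3]
SWAP    -> [-3, 9]
OVER    -> [-3, 9, -3]
ROT     -> [9, -3, -3]

-3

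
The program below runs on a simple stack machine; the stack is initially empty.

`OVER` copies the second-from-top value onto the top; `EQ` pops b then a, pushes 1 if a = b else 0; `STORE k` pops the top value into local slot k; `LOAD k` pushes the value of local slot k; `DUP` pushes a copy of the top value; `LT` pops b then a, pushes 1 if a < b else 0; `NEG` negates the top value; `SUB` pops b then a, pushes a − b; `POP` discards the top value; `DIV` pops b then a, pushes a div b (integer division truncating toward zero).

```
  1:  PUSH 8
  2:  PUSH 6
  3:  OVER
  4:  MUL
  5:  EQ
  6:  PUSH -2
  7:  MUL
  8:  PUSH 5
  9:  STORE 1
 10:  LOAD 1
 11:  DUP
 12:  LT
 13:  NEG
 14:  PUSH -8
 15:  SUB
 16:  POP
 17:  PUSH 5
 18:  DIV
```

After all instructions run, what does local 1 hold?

PUSH 8   [8]
PUSH 6   [8, 6]
OVER     [8, 6, 8]
MUL      [8, 48]
EQ       [0]
PUSH -2  [0, -2]
MUL      [0]
PUSH 5   [0, 5]
STORE 1  [0]
LOAD 1   [0, 5]
DUP      [0, 5, 5]
LT       [0, 0]
NEG      [0, 0]
PUSH -8  [0, 0, -8]
SUB      [0, 8]
POP      [0]
PUSH 5   [0, 5]
DIV      [0]

5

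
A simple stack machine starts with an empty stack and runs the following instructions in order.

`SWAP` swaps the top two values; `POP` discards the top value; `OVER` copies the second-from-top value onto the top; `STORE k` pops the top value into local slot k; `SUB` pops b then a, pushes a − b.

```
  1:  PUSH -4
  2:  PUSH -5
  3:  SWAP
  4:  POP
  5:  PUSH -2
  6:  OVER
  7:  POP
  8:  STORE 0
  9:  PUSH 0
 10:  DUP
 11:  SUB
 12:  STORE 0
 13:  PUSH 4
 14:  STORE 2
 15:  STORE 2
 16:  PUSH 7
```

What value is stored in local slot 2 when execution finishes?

-5

PUSH -4  -4
PUSH -5  -4 -5
SWAP     -5 -4
POP      -5
PUSH -2  -5 -2
OVER     -5 -2 -5
POP      -5 -2
STORE 0  -5
PUSH 0   -5 0
DUP      -5 0 0
SUB      -5 0
STORE 0  -5
PUSH 4   -5 4
STORE 2  -5
STORE 2  (empty)
PUSH 7   7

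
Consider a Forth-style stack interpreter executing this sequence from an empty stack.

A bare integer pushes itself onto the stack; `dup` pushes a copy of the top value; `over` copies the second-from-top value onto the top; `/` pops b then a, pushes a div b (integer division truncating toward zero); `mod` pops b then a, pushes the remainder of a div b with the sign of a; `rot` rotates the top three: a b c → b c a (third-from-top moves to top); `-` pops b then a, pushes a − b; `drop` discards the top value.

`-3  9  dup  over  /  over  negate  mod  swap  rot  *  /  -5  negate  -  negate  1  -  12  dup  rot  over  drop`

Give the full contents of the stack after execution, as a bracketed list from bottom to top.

-3     : [-3]
9      : [-3, 9]
dup    : [-3, 9, 9]
over   : [-3, 9, 9, 9]
/      : [-3, 9, 1]
over   : [-3, 9, 1, 9]
negate : [-3, 9, 1, -9]
mod    : [-3, 9, 1]
swap   : [-3, 1, 9]
rot    : [1, 9, -3]
*      : [1, -27]
/      : [0]
-5     : [0, -5]
negate : [0, 5]
-      : [-5]
negate : [5]
1      : [5, 1]
-      : [4]
12     : [4, 12]
dup    : [4, 12, 12]
rot    : [12, 12, 4]
over   : [12, 12, 4, 12]
drop   : [12, 12, 4]

[12, 12, 4]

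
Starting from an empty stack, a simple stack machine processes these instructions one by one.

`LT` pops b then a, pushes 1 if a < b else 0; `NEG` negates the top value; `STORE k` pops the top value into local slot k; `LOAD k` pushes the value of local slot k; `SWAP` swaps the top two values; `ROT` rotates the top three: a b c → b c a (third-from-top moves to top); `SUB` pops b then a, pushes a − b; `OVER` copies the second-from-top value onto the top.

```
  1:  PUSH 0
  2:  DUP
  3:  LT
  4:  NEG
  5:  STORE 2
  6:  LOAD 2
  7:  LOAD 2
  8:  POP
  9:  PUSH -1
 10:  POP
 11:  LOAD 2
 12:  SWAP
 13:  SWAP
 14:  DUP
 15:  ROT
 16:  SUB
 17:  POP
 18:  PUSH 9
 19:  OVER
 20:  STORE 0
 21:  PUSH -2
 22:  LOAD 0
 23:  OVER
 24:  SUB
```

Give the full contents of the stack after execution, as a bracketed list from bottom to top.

[0, 9, -2, 2]

PUSH 0  -> [0]
DUP     -> [0, 0]
LT      -> [0]
NEG     -> [0]
STORE 2 -> []
LOAD 2  -> [0]
LOAD 2  -> [0, 0]
POP     -> [0]
PUSH -1 -> [0, -1]
POP     -> [0]
LOAD 2  -> [0, 0]
SWAP    -> [0, 0]
SWAP    -> [0, 0]
DUP     -> [0, 0, 0]
ROT     -> [0, 0, 0]
SUB     -> [0, 0]
POP     -> [0]
PUSH 9  -> [0, 9]
OVER    -> [0, 9, 0]
STORE 0 -> [0, 9]
PUSH -2 -> [0, 9, -2]
LOAD 0  -> [0, 9, -2, 0]
OVER    -> [0, 9, -2, 0, -2]
SUB     -> [0, 9, -2, 2]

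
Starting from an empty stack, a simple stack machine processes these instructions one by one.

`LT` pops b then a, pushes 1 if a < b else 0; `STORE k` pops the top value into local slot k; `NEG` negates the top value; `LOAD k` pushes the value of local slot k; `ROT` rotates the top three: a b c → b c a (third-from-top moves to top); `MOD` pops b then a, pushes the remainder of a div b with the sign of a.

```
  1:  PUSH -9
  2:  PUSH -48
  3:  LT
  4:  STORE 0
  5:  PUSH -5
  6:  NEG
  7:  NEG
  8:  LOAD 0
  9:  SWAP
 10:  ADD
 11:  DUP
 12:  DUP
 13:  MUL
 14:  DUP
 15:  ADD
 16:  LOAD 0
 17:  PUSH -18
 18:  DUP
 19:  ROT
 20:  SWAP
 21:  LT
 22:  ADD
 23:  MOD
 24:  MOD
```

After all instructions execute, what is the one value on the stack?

-5

PUSH -9  → [-9]
PUSH -48 → [-9, -48]
LT       → [0]
STORE 0  → []
PUSH -5  → [-5]
NEG      → [5]
NEG      → [-5]
LOAD 0   → [-5, 0]
SWAP     → [0, -5]
ADD      → [-5]
DUP      → [-5, -5]
DUP      → [-5, -5, -5]
MUL      → [-5, 25]
DUP      → [-5, 25, 25]
ADD      → [-5, 50]
LOAD 0   → [-5, 50, 0]
PUSH -18 → [-5, 50, 0, -18]
DUP      → [-5, 50, 0, -18, -18]
ROT      → [-5, 50, -18, -18, 0]
SWAP     → [-5, 50, -18, 0, -18]
LT       → [-5, 50, -18, 0]
ADD      → [-5, 50, -18]
MOD      → [-5, 14]
MOD      → [-5]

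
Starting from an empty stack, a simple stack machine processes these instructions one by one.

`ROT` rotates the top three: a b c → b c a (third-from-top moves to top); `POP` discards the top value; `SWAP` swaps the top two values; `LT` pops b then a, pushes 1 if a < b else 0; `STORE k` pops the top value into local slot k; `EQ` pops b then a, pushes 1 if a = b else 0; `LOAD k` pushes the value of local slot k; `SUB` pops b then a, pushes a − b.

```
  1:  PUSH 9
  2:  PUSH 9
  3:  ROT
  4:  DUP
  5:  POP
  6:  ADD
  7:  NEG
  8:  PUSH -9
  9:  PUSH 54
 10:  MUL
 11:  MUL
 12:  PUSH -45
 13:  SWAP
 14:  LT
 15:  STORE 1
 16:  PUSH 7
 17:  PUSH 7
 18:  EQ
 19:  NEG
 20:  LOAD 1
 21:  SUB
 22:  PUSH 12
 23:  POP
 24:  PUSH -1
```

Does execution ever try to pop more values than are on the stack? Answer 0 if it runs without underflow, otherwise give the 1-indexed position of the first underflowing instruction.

PUSH 9  [9]
PUSH 9  [9, 9]
ROT  — needs 3 operands, stack has 2 → underflow

3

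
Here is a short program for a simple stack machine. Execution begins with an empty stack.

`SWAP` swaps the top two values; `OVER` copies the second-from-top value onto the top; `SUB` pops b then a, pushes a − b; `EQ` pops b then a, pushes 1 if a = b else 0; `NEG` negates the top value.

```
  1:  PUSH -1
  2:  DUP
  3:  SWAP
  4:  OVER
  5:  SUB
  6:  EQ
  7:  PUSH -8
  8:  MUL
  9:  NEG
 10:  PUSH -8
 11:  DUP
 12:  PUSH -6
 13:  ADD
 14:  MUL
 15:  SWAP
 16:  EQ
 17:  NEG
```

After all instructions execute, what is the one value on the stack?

0

PUSH -1 -> -1
DUP     -> -1 -1
SWAP    -> -1 -1
OVER    -> -1 -1 -1
SUB     -> -1 0
EQ      -> 0
PUSH -8 -> 0 -8
MUL     -> 0
NEG     -> 0
PUSH -8 -> 0 -8
DUP     -> 0 -8 -8
PUSH -6 -> 0 -8 -8 -6
ADD     -> 0 -8 -14
MUL     -> 0 112
SWAP    -> 112 0
EQ      -> 0
NEG     -> 0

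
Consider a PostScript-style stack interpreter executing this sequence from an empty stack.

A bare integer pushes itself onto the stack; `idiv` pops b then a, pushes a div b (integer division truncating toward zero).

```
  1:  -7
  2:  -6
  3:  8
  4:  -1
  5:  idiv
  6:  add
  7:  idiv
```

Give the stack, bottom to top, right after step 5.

[-7, -6, -8]

-7    -7
-6    -7 -6
8     -7 -6 8
-1    -7 -6 8 -1
idiv  -7 -6 -8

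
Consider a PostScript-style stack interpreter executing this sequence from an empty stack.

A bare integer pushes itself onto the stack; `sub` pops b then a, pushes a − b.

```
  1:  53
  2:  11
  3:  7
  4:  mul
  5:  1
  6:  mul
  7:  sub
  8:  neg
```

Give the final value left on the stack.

53  → [53]
11  → [53, 11]
7   → [53, 11, 7]
mul → [53, 77]
1   → [53, 77, 1]
mul → [53, 77]
sub → [-24]
neg → [24]

24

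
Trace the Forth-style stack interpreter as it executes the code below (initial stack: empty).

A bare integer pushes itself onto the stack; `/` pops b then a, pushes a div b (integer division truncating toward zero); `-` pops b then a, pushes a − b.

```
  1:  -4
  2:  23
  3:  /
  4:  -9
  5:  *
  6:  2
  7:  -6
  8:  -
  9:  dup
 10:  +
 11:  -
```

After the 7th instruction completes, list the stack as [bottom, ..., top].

-4 -> -4
23 -> -4 23
/  -> 0
-9 -> 0 -9
*  -> 0
2  -> 0 2
-6 -> 0 2 -6

[0, 2, -6]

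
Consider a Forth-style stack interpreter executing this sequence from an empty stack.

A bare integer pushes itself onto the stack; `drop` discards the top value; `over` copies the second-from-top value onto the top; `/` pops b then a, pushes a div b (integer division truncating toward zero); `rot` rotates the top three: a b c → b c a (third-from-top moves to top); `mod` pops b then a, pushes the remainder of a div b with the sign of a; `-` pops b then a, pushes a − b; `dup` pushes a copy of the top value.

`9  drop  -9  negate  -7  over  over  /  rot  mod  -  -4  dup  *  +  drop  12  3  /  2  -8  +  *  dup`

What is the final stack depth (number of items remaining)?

2

9      : 9
drop   : (empty)
-9     : -9
negate : 9
-7     : 9 -7
over   : 9 -7 9
over   : 9 -7 9 -7
/      : 9 -7 -1
rot    : -7 -1 9
mod    : -7 -1
-      : -6
-4     : -6 -4
dup    : -6 -4 -4
*      : -6 16
+      : 10
drop   : (empty)
12     : 12
3      : 12 3
/      : 4
2      : 4 2
-8     : 4 2 -8
+      : 4 -6
*      : -24
dup    : -24 -24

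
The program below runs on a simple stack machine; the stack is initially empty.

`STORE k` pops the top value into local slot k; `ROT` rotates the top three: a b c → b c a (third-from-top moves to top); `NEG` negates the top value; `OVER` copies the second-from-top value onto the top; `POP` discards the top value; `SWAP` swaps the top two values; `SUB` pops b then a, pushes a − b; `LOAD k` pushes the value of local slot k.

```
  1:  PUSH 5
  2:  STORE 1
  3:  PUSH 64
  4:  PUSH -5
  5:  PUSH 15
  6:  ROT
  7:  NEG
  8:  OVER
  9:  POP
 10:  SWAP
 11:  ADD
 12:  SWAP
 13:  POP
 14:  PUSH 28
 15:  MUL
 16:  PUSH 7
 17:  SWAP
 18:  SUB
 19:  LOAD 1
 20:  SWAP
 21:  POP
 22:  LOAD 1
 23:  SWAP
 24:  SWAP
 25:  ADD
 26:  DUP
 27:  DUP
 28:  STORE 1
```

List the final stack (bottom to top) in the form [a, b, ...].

PUSH 5  → [5]
STORE 1 → []
PUSH 64 → [64]
PUSH -5 → [64, -5]
PUSH 15 → [64, -5, 15]
ROT     → [-5, 15, 64]
NEG     → [-5, 15, -64]
OVER    → [-5, 15, -64, 15]
POP     → [-5, 15, -64]
SWAP    → [-5, -64, 15]
ADD     → [-5, -49]
SWAP    → [-49, -5]
POP     → [-49]
PUSH 28 → [-49, 28]
MUL     → [-1372]
PUSH 7  → [-1372, 7]
SWAP    → [7, -1372]
SUB     → [1379]
LOAD 1  → [1379, 5]
SWAP    → [5, 1379]
POP     → [5]
LOAD 1  → [5, 5]
SWAP    → [5, 5]
SWAP    → [5, 5]
ADD     → [10]
DUP     → [10, 10]
DUP     → [10, 10, 10]
STORE 1 → [10, 10]

[10, 10]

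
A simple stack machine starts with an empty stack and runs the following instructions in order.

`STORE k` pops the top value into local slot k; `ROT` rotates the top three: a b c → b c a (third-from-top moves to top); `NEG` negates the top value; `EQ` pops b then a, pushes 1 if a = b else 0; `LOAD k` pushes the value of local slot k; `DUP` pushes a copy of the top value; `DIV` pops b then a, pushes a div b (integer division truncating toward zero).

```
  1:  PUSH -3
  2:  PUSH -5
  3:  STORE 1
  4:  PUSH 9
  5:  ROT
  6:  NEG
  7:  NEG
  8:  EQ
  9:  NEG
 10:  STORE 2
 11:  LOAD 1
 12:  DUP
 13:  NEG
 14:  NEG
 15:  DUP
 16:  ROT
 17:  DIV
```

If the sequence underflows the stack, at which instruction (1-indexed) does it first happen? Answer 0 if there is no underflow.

PUSH -3 : -3
PUSH -5 : -3 -5
STORE 1 : -3
PUSH 9  : -3 9
ROT  — needs 3 operands, stack has 2 → underflow

5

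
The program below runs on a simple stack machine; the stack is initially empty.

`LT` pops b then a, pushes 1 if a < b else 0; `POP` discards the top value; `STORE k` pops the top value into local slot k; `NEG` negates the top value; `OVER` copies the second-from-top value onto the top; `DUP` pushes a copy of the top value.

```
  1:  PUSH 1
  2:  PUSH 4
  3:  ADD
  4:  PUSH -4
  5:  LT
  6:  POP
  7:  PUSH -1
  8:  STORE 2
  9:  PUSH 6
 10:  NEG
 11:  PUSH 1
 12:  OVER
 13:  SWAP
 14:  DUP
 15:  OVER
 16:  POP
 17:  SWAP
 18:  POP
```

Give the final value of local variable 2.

PUSH 1  : 1
PUSH 4  : 1 4
ADD     : 5
PUSH -4 : 5 -4
LT      : 0
POP     : (empty)
PUSH -1 : -1
STORE 2 : (empty)
PUSH 6  : 6
NEG     : -6
PUSH 1  : -6 1
OVER    : -6 1 -6
SWAP    : -6 -6 1
DUP     : -6 -6 1 1
OVER    : -6 -6 1 1 1
POP     : -6 -6 1 1
SWAP    : -6 -6 1 1
POP     : -6 -6 1

-1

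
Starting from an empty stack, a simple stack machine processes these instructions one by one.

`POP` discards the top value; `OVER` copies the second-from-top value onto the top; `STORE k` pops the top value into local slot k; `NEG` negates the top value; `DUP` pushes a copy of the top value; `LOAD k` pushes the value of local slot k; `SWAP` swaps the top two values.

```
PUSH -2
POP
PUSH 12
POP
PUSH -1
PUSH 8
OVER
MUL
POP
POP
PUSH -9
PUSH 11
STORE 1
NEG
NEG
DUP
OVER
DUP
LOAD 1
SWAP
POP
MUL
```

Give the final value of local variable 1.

PUSH -2  [-2]
POP      []
PUSH 12  [12]
POP      []
PUSH -1  [-1]
PUSH 8   [-1, 8]
OVER     [-1, 8, -1]
MUL      [-1, -8]
POP      [-1]
POP      []
PUSH -9  [-9]
PUSH 11  [-9, 11]
STORE 1  [-9]
NEG      [9]
NEG      [-9]
DUP      [-9, -9]
OVER     [-9, -9, -9]
DUP      [-9, -9, -9, -9]
LOAD 1   [-9, -9, -9, -9, 11]
SWAP     [-9, -9, -9, 11, -9]
POP      [-9, -9, -9, 11]
MUL      [-9, -9, -99]

11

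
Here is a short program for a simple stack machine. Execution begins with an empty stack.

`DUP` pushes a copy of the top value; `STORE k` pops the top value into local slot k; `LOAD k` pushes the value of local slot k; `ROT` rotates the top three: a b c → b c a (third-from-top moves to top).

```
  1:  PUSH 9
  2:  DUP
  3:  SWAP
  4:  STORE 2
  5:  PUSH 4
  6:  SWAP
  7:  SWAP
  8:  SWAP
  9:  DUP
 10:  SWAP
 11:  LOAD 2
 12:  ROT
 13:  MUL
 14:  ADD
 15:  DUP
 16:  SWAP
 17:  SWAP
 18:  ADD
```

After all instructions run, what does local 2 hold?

9

PUSH 9  -> [9]
DUP     -> [9, 9]
SWAP    -> [9, 9]
STORE 2 -> [9]
PUSH 4  -> [9, 4]
SWAP    -> [4, 9]
SWAP    -> [9, 4]
SWAP    -> [4, 9]
DUP     -> [4, 9, 9]
SWAP    -> [4, 9, 9]
LOAD 2  -> [4, 9, 9, 9]
ROT     -> [4, 9, 9, 9]
MUL     -> [4, 9, 81]
ADD     -> [4, 90]
DUP     -> [4, 90, 90]
SWAP    -> [4, 90, 90]
SWAP    -> [4, 90, 90]
ADD     -> [4, 180]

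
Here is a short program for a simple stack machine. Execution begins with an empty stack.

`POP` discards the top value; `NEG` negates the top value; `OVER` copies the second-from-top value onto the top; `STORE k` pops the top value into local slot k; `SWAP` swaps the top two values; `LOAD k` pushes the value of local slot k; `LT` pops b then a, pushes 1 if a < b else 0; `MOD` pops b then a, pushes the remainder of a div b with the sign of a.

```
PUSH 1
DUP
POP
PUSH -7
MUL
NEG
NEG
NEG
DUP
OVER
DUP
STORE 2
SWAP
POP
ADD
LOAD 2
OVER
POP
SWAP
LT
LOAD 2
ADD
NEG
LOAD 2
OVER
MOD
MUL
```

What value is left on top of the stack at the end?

PUSH 1   1
DUP      1 1
POP      1
PUSH -7  1 -7
MUL      -7
NEG      7
NEG      -7
NEG      7
DUP      7 7
OVER     7 7 7
DUP      7 7 7 7
STORE 2  7 7 7
SWAP     7 7 7
POP      7 7
ADD      14
LOAD 2   14 7
OVER     14 7 14
POP      14 7
SWAP     7 14
LT       1
LOAD 2   1 7
ADD      8
NEG      -8
LOAD 2   -8 7
OVER     -8 7 -8
MOD      -8 7
MUL      -56

-56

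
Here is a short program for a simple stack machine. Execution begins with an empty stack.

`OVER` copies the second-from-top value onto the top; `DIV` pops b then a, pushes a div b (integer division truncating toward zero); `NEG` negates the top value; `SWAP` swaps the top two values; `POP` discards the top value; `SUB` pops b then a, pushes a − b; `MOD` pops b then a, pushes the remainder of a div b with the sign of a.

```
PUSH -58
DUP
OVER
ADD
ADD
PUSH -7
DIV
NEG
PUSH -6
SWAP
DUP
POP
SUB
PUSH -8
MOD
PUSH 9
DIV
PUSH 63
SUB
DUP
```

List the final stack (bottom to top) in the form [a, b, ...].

[-63, -63]

PUSH -58 -> -58
DUP      -> -58 -58
OVER     -> -58 -58 -58
ADD      -> -58 -116
ADD      -> -174
PUSH -7  -> -174 -7
DIV      -> 24
NEG      -> -24
PUSH -6  -> -24 -6
SWAP     -> -6 -24
DUP      -> -6 -24 -24
POP      -> -6 -24
SUB      -> 18
PUSH -8  -> 18 -8
MOD      -> 2
PUSH 9   -> 2 9
DIV      -> 0
PUSH 63  -> 0 63
SUB      -> -63
DUP      -> -63 -63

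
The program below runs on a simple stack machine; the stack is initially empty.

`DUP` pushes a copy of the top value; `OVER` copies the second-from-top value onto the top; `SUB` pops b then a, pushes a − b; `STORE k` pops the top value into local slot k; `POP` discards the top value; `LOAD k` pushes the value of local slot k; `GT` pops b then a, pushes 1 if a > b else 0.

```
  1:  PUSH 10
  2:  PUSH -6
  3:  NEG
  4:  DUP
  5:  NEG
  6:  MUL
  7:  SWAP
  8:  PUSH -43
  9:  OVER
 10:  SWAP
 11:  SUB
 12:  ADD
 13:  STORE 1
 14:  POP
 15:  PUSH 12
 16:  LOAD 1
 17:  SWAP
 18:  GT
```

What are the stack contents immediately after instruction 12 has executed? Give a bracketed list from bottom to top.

[-36, 63]

PUSH 10  → [10]
PUSH -6  → [10, -6]
NEG      → [10, 6]
DUP      → [10, 6, 6]
NEG      → [10, 6, -6]
MUL      → [10, -36]
SWAP     → [-36, 10]
PUSH -43 → [-36, 10, -43]
OVER     → [-36, 10, -43, 10]
SWAP     → [-36, 10, 10, -43]
SUB      → [-36, 10, 53]
ADD      → [-36, 63]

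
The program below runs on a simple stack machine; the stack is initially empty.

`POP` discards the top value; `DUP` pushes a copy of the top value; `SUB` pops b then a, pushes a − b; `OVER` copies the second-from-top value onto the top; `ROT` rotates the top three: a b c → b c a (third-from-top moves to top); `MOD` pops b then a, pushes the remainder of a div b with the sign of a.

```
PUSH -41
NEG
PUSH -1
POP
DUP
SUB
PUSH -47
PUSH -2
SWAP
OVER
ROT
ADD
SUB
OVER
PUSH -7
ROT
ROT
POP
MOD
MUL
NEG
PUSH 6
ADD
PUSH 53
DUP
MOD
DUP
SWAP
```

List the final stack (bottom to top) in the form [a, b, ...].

[6, 0, 0]

PUSH -41  [-41]
NEG       [41]
PUSH -1   [41, -1]
POP       [41]
DUP       [41, 41]
SUB       [0]
PUSH -47  [0, -47]
PUSH -2   [0, -47, -2]
SWAP      [0, -2, -47]
OVER      [0, -2, -47, -2]
ROT       [0, -47, -2, -2]
ADD       [0, -47, -4]
SUB       [0, -43]
OVER      [0, -43, 0]
PUSH -7   [0, -43, 0, -7]
ROT       [0, 0, -7, -43]
ROT       [0, -7, -43, 0]
POP       [0, -7, -43]
MOD       [0, -7]
MUL       [0]
NEG       [0]
PUSH 6    [0, 6]
ADD       [6]
PUSH 53   [6, 53]
DUP       [6, 53, 53]
MOD       [6, 0]
DUP       [6, 0, 0]
SWAP      [6, 0, 0]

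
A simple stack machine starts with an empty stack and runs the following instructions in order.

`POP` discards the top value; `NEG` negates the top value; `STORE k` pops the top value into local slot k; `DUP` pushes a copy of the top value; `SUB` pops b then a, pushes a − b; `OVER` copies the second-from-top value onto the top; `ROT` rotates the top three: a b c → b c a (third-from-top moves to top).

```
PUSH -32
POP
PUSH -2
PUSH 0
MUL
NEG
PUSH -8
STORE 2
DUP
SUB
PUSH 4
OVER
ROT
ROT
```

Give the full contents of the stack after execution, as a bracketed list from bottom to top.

[0, 0, 4]

PUSH -32 → -32
POP      → (empty)
PUSH -2  → -2
PUSH 0   → -2 0
MUL      → 0
NEG      → 0
PUSH -8  → 0 -8
STORE 2  → 0
DUP      → 0 0
SUB      → 0
PUSH 4   → 0 4
OVER     → 0 4 0
ROT      → 4 0 0
ROT      → 0 0 4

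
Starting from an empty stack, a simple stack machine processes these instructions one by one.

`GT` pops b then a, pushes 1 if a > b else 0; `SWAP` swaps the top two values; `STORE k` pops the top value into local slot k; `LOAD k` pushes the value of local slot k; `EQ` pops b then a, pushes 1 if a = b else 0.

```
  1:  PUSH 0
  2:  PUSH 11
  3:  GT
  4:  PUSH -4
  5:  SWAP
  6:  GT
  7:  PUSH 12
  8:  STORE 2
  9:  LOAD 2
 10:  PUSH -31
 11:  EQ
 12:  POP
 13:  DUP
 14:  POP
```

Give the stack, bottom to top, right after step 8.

PUSH 0  → [0]
PUSH 11 → [0, 11]
GT      → [0]
PUSH -4 → [0, -4]
SWAP    → [-4, 0]
GT      → [0]
PUSH 12 → [0, 12]
STORE 2 → [0]

[0]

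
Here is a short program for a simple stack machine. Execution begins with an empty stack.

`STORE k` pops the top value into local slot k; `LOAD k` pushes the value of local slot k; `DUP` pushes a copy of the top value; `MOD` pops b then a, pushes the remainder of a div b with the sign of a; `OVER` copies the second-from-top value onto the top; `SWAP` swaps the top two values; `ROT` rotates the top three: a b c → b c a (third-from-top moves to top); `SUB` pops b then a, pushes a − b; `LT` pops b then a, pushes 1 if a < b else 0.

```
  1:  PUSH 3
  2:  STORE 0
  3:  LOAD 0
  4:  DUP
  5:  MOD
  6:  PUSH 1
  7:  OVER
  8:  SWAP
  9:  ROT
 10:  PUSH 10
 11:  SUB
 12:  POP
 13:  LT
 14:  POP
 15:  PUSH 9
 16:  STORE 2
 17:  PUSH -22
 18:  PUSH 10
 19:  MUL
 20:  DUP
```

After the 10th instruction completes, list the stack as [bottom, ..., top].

[0, 1, 0, 10]

PUSH 3  -> 3
STORE 0 -> (empty)
LOAD 0  -> 3
DUP     -> 3 3
MOD     -> 0
PUSH 1  -> 0 1
OVER    -> 0 1 0
SWAP    -> 0 0 1
ROT     -> 0 1 0
PUSH 10 -> 0 1 0 10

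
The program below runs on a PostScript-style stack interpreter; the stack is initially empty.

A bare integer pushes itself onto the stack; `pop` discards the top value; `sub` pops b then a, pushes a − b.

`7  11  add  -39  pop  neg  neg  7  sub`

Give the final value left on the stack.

7   → 7
11  → 7 11
add → 18
-39 → 18 -39
pop → 18
neg → -18
neg → 18
7   → 18 7
sub → 11

11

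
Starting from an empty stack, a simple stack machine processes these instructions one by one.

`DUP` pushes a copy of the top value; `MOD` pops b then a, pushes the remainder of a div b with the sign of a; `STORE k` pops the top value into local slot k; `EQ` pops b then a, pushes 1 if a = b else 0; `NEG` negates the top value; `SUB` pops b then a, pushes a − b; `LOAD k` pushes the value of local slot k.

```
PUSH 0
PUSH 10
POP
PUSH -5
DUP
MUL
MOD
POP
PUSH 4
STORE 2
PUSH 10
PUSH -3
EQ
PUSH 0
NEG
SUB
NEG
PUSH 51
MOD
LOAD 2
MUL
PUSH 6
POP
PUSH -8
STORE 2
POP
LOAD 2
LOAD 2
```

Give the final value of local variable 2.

-8

PUSH 0  : 0
PUSH 10 : 0 10
POP     : 0
PUSH -5 : 0 -5
DUP     : 0 -5 -5
MUL     : 0 25
MOD     : 0
POP     : (empty)
PUSH 4  : 4
STORE 2 : (empty)
PUSH 10 : 10
PUSH -3 : 10 -3
EQ      : 0
PUSH 0  : 0 0
NEG     : 0 0
SUB     : 0
NEG     : 0
PUSH 51 : 0 51
MOD     : 0
LOAD 2  : 0 4
MUL     : 0
PUSH 6  : 0 6
POP     : 0
PUSH -8 : 0 -8
STORE 2 : 0
POP     : (empty)
LOAD 2  : -8
LOAD 2  : -8 -8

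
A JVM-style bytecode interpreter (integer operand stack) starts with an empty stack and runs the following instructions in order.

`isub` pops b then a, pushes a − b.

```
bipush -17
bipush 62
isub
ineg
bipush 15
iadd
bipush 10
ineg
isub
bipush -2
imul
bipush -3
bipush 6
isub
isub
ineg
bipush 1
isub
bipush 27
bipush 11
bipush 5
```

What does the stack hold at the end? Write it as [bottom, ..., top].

bipush -17 : [-17]
bipush 62  : [-17, 62]
isub       : [-79]
ineg       : [79]
bipush 15  : [79, 15]
iadd       : [94]
bipush 10  : [94, 10]
ineg       : [94, -10]
isub       : [104]
bipush -2  : [104, -2]
imul       : [-208]
bipush -3  : [-208, -3]
bipush 6   : [-208, -3, 6]
isub       : [-208, -9]
isub       : [-199]
ineg       : [199]
bipush 1   : [199, 1]
isub       : [198]
bipush 27  : [198, 27]
bipush 11  : [198, 27, 11]
bipush 5   : [198, 27, 11, 5]

[198, 27, 11, 5]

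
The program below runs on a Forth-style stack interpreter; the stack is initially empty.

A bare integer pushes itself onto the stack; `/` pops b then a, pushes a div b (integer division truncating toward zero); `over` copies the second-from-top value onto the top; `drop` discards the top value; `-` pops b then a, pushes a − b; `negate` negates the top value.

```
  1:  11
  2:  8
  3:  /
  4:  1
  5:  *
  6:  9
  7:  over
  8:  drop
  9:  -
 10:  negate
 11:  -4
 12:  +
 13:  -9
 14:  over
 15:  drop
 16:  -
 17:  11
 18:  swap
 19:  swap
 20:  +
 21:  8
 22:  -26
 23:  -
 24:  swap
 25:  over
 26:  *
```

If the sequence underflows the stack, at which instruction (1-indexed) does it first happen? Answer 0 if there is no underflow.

0

11      [11]
8       [11, 8]
/       [1]
1       [1, 1]
*       [1]
9       [1, 9]
over    [1, 9, 1]
drop    [1, 9]
-       [-8]
negate  [8]
-4      [8, -4]
+       [4]
-9      [4, -9]
over    [4, -9, 4]
drop    [4, -9]
-       [13]
11      [13, 11]
swap    [11, 13]
swap    [13, 11]
+       [24]
8       [24, 8]
-26     [24, 8, -26]
-       [24, 34]
swap    [34, 24]
over    [34, 24, 34]
*       [34, 816]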